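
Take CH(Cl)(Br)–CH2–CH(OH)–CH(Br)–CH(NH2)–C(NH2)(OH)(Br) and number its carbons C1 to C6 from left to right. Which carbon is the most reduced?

Tallying each carbon's bonds:
C1: 1C, 1H, 1Cl, 1Br → 0 − 1 + 1 + 1 = +1
C2: 2C, 2H → 0 − 2 = -2
C3: 2C, 1H, 1O → 0 − 1 + 1 = 0
C4: 2C, 1H, 1Br → 0 − 1 + 1 = 0
C5: 2C, 1H, 1N → 0 − 1 + 1 = 0
C6: 1C, 1O, 1N, 1Br → 0 + 1 + 1 + 1 = +3
The most reduced carbon is C2 at -2.

C2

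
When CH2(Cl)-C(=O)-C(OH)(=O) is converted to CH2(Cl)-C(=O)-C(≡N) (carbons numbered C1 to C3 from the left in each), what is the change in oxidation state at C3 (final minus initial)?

Before: C3 has 1 bond to C, 3 bonds to O → oxidation state +3.
After: C3 has 1 bond to C, 3 bonds to N → oxidation state +3.
Δ = +3 − (+3) = 0, so no net redox change at C3.

0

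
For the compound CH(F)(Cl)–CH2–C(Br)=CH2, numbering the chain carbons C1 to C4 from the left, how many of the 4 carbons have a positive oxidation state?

Tallying each carbon's bonds:
C1: 1C, 1H, 1F, 1Cl → 0 − 1 + 1 + 1 = +1
C2: 2C, 2H → 0 − 2 = -2
C3: 3C, 1Br → 0 + 1 = +1
C4: 2C, 2H → 0 − 2 = -2
2 carbons (C1, C3) meet the condition.

2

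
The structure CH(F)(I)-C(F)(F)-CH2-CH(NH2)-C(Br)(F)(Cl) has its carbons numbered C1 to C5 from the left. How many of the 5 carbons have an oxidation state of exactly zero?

1

Bonds to more-electronegative neighbours contribute +1 each, bonds to H or metals contribute −1 each, and C–C bonds contribute 0. Tallying each carbon:
C1: 1C, 1H, 1F, 1I → 0 − 1 + 1 + 1 = +1
C2: 2C, 2F → 0 + 2 = +2
C3: 2C, 2H → 0 − 2 = -2
C4: 2C, 1H, 1N → 0 − 1 + 1 = 0
C5: 1C, 1F, 1Cl, 1Br → 0 + 1 + 1 + 1 = +3
1 carbon (C4) meets the condition.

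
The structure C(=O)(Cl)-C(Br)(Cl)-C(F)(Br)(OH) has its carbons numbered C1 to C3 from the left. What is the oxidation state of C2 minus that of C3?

C2: 2C, 1Cl, 1Br → 0 + 1 + 1 = +2
C3: 1C, 1O, 1F, 1Br → 0 + 1 + 1 + 1 = +3
Difference: +2 − (+3) = -1.

-1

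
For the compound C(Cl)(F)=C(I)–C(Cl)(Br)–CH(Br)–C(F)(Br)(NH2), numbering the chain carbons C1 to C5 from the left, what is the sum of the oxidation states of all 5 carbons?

+8

Bonds to more-electronegative neighbours contribute +1 each, bonds to H or metals contribute −1 each, and C–C bonds contribute 0. Tallying each carbon:
C1: 2C, 1F, 1Cl → 0 + 1 + 1 = +2
C2: 3C, 1I → 0 + 1 = +1
C3: 2C, 1Cl, 1Br → 0 + 1 + 1 = +2
C4: 2C, 1H, 1Br → 0 − 1 + 1 = 0
C5: 1C, 1N, 1F, 1Br → 0 + 1 + 1 + 1 = +3
Sum = +2 + 1 + 2 + 0 + 3 = +8.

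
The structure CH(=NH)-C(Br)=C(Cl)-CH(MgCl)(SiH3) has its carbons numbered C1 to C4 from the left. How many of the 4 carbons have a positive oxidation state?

3

Tallying each carbon's bonds:
C1: 1C, 1H, 2N → 0 − 1 + 2 = +1
C2: 3C, 1Br → 0 + 1 = +1
C3: 3C, 1Cl → 0 + 1 = +1
C4: 1C, 1H, 1Mg, 1Si → 0 − 1 − 1 − 1 = -3
3 carbons (C1, C2, C3) meet the condition.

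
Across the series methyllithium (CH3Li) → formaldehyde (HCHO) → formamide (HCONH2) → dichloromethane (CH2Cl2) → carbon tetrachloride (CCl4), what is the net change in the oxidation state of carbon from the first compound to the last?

Carbon oxidation states along the series — methyllithium: -4, formaldehyde: 0, formamide: +2, dichloromethane: 0, carbon tetrachloride: +4.
Net change = +4 − (-4) = +8.

+8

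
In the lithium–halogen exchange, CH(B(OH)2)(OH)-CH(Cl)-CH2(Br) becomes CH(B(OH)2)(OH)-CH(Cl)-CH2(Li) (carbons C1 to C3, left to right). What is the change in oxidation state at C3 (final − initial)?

Before: C3 has 1 bond to C, 2 bonds to H, 1 bond to Br → oxidation state -1.
After: C3 has 1 bond to C, 2 bonds to H, 1 bond to Li → oxidation state -3.
Δ = -3 − (-1) = -2, so this is a reduction at C3.

-2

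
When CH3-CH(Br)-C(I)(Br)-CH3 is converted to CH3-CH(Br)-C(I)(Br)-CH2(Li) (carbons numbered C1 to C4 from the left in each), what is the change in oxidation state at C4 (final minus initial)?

0

Before: C4 has 1 bond to C, 3 bonds to H → oxidation state -3.
After: C4 has 1 bond to C, 2 bonds to H, 1 bond to Li → oxidation state -3.
Δ = -3 − (-3) = 0, so no net redox change at C4.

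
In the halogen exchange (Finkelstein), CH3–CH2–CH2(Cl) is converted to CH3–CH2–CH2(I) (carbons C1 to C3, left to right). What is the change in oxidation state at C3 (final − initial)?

Before: C3 has 1 bond to C, 2 bonds to H, 1 bond to Cl → oxidation state -1.
After: C3 has 1 bond to C, 2 bonds to H, 1 bond to I → oxidation state -1.
Δ = -1 − (-1) = 0, so no net redox change at C3.

0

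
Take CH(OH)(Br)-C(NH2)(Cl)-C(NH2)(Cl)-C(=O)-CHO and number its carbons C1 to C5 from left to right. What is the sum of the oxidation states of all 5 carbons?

Tallying each carbon's bonds:
C1: 1C, 1H, 1O, 1Br → 0 − 1 + 1 + 1 = +1
C2: 2C, 1N, 1Cl → 0 + 1 + 1 = +2
C3: 2C, 1N, 1Cl → 0 + 1 + 1 = +2
C4: 2C, 2O → 0 + 2 = +2
C5: 1C, 1H, 2O → 0 − 1 + 2 = +1
Sum = +1 + 2 + 2 + 2 + 1 = +8.

+8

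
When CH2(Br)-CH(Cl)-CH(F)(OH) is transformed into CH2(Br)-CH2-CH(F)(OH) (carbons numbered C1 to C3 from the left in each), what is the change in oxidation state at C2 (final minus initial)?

Before: C2 has 2 bonds to C, 1 bond to H, 1 bond to Cl → oxidation state 0.
After: C2 has 2 bonds to C, 2 bonds to H → oxidation state -2.
Δ = -2 − (0) = -2, so this is a reduction at C2.

-2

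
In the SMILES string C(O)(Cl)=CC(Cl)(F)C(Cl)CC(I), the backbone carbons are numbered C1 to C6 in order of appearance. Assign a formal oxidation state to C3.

Bonds to more-electronegative neighbours contribute +1 each, bonds to H or metals contribute −1 each, and C–C bonds contribute 0.
C3 has one bond to C (0), one bond to C (0), one bond to Cl (+1), one bond to F (+1).
Oxidation state = 0 + 0 + 1 + 1 = +2.

+2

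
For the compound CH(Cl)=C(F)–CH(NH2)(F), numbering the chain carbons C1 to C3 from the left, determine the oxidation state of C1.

Assign +1 per bond to O/N/halogen, −1 per bond to H or an electropositive element, and 0 per bond to carbon.
C1 has a double bond to C (2×0 = 0), one bond to Cl (+1), one bond to H (-1).
Oxidation state = 0 + 1 − 1 = 0.

0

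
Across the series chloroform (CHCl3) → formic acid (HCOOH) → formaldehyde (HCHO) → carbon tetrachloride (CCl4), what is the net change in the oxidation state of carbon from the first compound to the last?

Carbon oxidation states along the series — chloroform: +2, formic acid: +2, formaldehyde: 0, carbon tetrachloride: +4.
Net change = +4 − (+2) = +2.

+2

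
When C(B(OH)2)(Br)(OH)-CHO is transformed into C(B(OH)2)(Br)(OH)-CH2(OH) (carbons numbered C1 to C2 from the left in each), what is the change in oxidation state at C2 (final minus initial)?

Before: C2 has 1 bond to C, 1 bond to H, 2 bonds to O → oxidation state +1.
After: C2 has 1 bond to C, 2 bonds to H, 1 bond to O → oxidation state -1.
Δ = -1 − (+1) = -2, so this is a reduction at C2.

-2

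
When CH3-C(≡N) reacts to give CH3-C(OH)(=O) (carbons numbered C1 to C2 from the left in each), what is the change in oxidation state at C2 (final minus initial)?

Before: C2 has 1 bond to C, 3 bonds to N → oxidation state +3.
After: C2 has 1 bond to C, 3 bonds to O → oxidation state +3.
Δ = +3 − (+3) = 0, so no net redox change at C2.

0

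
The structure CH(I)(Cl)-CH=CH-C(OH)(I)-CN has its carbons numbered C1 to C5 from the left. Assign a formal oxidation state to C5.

+3

Each bond to a more electronegative atom (O, N, halogen) counts +1, each bond to a less electronegative atom (H, metal, B, Si) counts −1, and each C–C bond counts 0.
C5 has one bond to C (0), a triple bond to N (3×+1 = +3).
Oxidation state = 0 + 3 = +3.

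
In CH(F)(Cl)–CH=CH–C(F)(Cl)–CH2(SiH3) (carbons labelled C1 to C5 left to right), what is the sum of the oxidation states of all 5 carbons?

Tallying each carbon's bonds:
C1: 1C, 1H, 1F, 1Cl → 0 − 1 + 1 + 1 = +1
C2: 3C, 1H → 0 − 1 = -1
C3: 3C, 1H → 0 − 1 = -1
C4: 2C, 1F, 1Cl → 0 + 1 + 1 = +2
C5: 1C, 2H, 1Si → 0 − 2 − 1 = -3
Sum = +1 − 1 − 1 + 2 − 3 = -2.

-2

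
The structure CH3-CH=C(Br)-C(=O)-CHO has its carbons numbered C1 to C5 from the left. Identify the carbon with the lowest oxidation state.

Bonds to more-electronegative neighbours contribute +1 each, bonds to H or metals contribute −1 each, and C–C bonds contribute 0. Tallying each carbon:
C1: 1C, 3H → 0 − 3 = -3
C2: 3C, 1H → 0 − 1 = -1
C3: 3C, 1Br → 0 + 1 = +1
C4: 2C, 2O → 0 + 2 = +2
C5: 1C, 1H, 2O → 0 − 1 + 2 = +1
The most reduced carbon is C1 at -3.

C1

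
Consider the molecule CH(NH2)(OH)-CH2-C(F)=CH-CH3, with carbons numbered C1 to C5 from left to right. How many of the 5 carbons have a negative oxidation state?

Tallying each carbon's bonds:
C1: 1C, 1H, 1O, 1N → 0 − 1 + 1 + 1 = +1
C2: 2C, 2H → 0 − 2 = -2
C3: 3C, 1F → 0 + 1 = +1
C4: 3C, 1H → 0 − 1 = -1
C5: 1C, 3H → 0 − 3 = -3
3 carbons (C2, C4, C5) meet the condition.

3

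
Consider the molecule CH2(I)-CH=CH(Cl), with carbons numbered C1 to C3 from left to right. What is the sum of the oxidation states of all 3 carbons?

Tallying each carbon's bonds:
C1: 1C, 2H, 1I → 0 − 2 + 1 = -1
C2: 3C, 1H → 0 − 1 = -1
C3: 2C, 1H, 1Cl → 0 − 1 + 1 = 0
Sum = -1 − 1 + 0 = -2.

-2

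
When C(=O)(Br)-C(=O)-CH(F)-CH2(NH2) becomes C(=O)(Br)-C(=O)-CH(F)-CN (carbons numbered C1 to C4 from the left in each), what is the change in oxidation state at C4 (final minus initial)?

+4

Before: C4 has 1 bond to C, 2 bonds to H, 1 bond to N → oxidation state -1.
After: C4 has 1 bond to C, 3 bonds to N → oxidation state +3.
Δ = +3 − (-1) = +4, so this is an oxidation at C4.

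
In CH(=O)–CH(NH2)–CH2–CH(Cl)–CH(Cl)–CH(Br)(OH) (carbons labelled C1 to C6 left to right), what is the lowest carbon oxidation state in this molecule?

Tallying each carbon's bonds:
C1: 1C, 1H, 2O → 0 − 1 + 2 = +1
C2: 2C, 1H, 1N → 0 − 1 + 1 = 0
C3: 2C, 2H → 0 − 2 = -2
C4: 2C, 1H, 1Cl → 0 − 1 + 1 = 0
C5: 2C, 1H, 1Cl → 0 − 1 + 1 = 0
C6: 1C, 1H, 1O, 1Br → 0 − 1 + 1 + 1 = +1
The lowest value is -2.

-2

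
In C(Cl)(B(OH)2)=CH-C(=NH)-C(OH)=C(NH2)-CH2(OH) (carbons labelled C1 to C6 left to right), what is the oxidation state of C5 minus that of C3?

C5: 3C, 1N → 0 + 1 = +1
C3: 2C, 2N → 0 + 2 = +2
Difference: +1 − (+2) = -1.

-1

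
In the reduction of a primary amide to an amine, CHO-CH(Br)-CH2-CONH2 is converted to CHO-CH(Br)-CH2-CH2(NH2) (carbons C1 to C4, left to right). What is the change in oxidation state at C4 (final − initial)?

-4

Before: C4 has 1 bond to C, 2 bonds to O, 1 bond to N → oxidation state +3.
After: C4 has 1 bond to C, 2 bonds to H, 1 bond to N → oxidation state -1.
Δ = -1 − (+3) = -4, so this is a reduction at C4.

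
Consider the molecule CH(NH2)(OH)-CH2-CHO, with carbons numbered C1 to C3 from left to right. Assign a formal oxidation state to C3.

Count +1 for every bond to an atom more electronegative than carbon and −1 for every bond to one less electronegative; C–C bonds are 0.
C3 has one bond to C (0), a double bond to O (2×+1 = +2), one bond to H (-1).
Oxidation state = 0 + 2 − 1 = +1.

+1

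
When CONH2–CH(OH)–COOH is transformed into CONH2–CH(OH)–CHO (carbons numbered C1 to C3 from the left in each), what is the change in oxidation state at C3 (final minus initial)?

Before: C3 has 1 bond to C, 3 bonds to O → oxidation state +3.
After: C3 has 1 bond to C, 1 bond to H, 2 bonds to O → oxidation state +1.
Δ = +1 − (+3) = -2, so this is a reduction at C3.

-2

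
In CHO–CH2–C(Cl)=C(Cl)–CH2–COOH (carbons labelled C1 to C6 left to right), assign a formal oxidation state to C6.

+3

C6 has one bond to C (0), a double bond to O (2×+1 = +2), one bond to O (+1).
Oxidation state = 0 + 2 + 1 = +3.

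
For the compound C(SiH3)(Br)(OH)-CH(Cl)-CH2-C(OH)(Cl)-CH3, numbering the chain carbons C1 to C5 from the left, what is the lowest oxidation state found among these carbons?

Tallying each carbon's bonds:
C1: 1C, 1O, 1Br, 1Si → 0 + 1 + 1 − 1 = +1
C2: 2C, 1H, 1Cl → 0 − 1 + 1 = 0
C3: 2C, 2H → 0 − 2 = -2
C4: 2C, 1O, 1Cl → 0 + 1 + 1 = +2
C5: 1C, 3H → 0 − 3 = -3
The lowest value is -3.

-3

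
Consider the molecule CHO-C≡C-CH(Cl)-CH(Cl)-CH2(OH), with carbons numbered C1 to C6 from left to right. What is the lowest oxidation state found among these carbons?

Tallying each carbon's bonds:
C1: 1C, 1H, 2O → 0 − 1 + 2 = +1
C2: 4C → 0 = 0
C3: 4C → 0 = 0
C4: 2C, 1H, 1Cl → 0 − 1 + 1 = 0
C5: 2C, 1H, 1Cl → 0 − 1 + 1 = 0
C6: 1C, 2H, 1O → 0 − 2 + 1 = -1
The lowest value is -1.

-1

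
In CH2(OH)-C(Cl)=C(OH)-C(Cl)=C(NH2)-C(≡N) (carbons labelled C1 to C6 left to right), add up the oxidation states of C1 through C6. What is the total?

Count +1 for every bond to an atom more electronegative than carbon and −1 for every bond to one less electronegative; C–C bonds are 0. Tallying each carbon:
C1: 1C, 2H, 1O → 0 − 2 + 1 = -1
C2: 3C, 1Cl → 0 + 1 = +1
C3: 3C, 1O → 0 + 1 = +1
C4: 3C, 1Cl → 0 + 1 = +1
C5: 3C, 1N → 0 + 1 = +1
C6: 1C, 3N → 0 + 3 = +3
Sum = -1 + 1 + 1 + 1 + 1 + 3 = +6.

+6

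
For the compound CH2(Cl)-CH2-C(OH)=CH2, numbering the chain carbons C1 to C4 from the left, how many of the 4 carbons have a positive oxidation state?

Bonds to more-electronegative neighbours contribute +1 each, bonds to H or metals contribute −1 each, and C–C bonds contribute 0. Tallying each carbon:
C1: 1C, 2H, 1Cl → 0 − 2 + 1 = -1
C2: 2C, 2H → 0 − 2 = -2
C3: 3C, 1O → 0 + 1 = +1
C4: 2C, 2H → 0 − 2 = -2
1 carbon (C3) meets the condition.

1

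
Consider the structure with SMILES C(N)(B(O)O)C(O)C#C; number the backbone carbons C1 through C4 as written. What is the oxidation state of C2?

Bonds to more-electronegative neighbours contribute +1 each, bonds to H or metals contribute −1 each, and C–C bonds contribute 0.
C2 has one bond to C (0), one bond to C (0), one bond to O (+1), one bond to H (-1).
Oxidation state = 0 + 0 + 1 − 1 = 0.

0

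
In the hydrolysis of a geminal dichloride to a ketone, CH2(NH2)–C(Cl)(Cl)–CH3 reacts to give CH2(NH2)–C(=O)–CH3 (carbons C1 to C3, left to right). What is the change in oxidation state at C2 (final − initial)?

Before: C2 has 2 bonds to C, 2 bonds to Cl → oxidation state +2.
After: C2 has 2 bonds to C, 2 bonds to O → oxidation state +2.
Δ = +2 − (+2) = 0, so no net redox change at C2.

0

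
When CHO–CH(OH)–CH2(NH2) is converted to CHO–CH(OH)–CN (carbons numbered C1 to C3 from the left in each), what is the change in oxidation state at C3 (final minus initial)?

+4

Before: C3 has 1 bond to C, 2 bonds to H, 1 bond to N → oxidation state -1.
After: C3 has 1 bond to C, 3 bonds to N → oxidation state +3.
Δ = +3 − (-1) = +4, so this is an oxidation at C3.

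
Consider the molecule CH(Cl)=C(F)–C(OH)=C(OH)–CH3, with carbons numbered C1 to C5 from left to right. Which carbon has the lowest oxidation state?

Tallying each carbon's bonds:
C1: 2C, 1H, 1Cl → 0 − 1 + 1 = 0
C2: 3C, 1F → 0 + 1 = +1
C3: 3C, 1O → 0 + 1 = +1
C4: 3C, 1O → 0 + 1 = +1
C5: 1C, 3H → 0 − 3 = -3
The most reduced carbon is C5 at -3.

C5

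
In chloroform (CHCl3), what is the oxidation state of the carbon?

Count +1 for every bond to an atom more electronegative than carbon and −1 for every bond to one less electronegative; C–C bonds are 0.
The carbon has one bond to H (-1), one bond to Cl (+1), one bond to Cl (+1), one bond to Cl (+1).
Oxidation state = -1 + 1 + 1 + 1 = +2.

+2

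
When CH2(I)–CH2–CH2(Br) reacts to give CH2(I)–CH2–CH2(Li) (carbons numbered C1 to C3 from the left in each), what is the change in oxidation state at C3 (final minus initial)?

Before: C3 has 1 bond to C, 2 bonds to H, 1 bond to Br → oxidation state -1.
After: C3 has 1 bond to C, 2 bonds to H, 1 bond to Li → oxidation state -3.
Δ = -3 − (-1) = -2, so this is a reduction at C3.

-2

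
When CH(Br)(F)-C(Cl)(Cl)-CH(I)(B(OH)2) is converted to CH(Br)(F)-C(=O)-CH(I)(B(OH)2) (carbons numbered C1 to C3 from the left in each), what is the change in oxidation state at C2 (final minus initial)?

0

Before: C2 has 2 bonds to C, 2 bonds to Cl → oxidation state +2.
After: C2 has 2 bonds to C, 2 bonds to O → oxidation state +2.
Δ = +2 − (+2) = 0, so no net redox change at C2.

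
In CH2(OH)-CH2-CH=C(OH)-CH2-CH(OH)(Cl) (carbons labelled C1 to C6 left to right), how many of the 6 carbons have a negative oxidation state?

Bonds to more-electronegative neighbours contribute +1 each, bonds to H or metals contribute −1 each, and C–C bonds contribute 0. Tallying each carbon:
C1: 1C, 2H, 1O → 0 − 2 + 1 = -1
C2: 2C, 2H → 0 − 2 = -2
C3: 3C, 1H → 0 − 1 = -1
C4: 3C, 1O → 0 + 1 = +1
C5: 2C, 2H → 0 − 2 = -2
C6: 1C, 1H, 1O, 1Cl → 0 − 1 + 1 + 1 = +1
4 carbons (C1, C2, C3, C5) meet the condition.

4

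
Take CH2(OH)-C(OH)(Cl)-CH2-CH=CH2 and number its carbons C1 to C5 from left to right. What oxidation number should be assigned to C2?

+2

Each bond to a more electronegative atom (O, N, halogen) counts +1, each bond to a less electronegative atom (H, metal, B, Si) counts −1, and each C–C bond counts 0.
C2 has one bond to C (0), one bond to C (0), one bond to O (+1), one bond to Cl (+1).
Oxidation state = 0 + 0 + 1 + 1 = +2.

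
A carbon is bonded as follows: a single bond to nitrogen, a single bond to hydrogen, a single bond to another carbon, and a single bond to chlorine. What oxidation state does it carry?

+1

The carbon has one bond to C (0), one bond to Cl (+1), one bond to H (-1), one bond to N (+1).
Oxidation state = 0 + 1 − 1 + 1 = +1.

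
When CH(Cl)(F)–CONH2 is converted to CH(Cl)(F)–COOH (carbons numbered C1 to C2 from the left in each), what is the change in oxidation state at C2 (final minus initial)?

0

Before: C2 has 1 bond to C, 2 bonds to O, 1 bond to N → oxidation state +3.
After: C2 has 1 bond to C, 3 bonds to O → oxidation state +3.
Δ = +3 − (+3) = 0, so no net redox change at C2.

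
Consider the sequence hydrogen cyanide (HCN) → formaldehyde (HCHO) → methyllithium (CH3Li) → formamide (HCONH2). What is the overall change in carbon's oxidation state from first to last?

0

Carbon oxidation states along the series — hydrogen cyanide: +2, formaldehyde: 0, methyllithium: -4, formamide: +2.
Net change = +2 − (+2) = 0.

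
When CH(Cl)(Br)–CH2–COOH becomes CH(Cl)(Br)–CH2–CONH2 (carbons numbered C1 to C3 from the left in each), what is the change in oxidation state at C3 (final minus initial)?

0

Before: C3 has 1 bond to C, 3 bonds to O → oxidation state +3.
After: C3 has 1 bond to C, 2 bonds to O, 1 bond to N → oxidation state +3.
Δ = +3 − (+3) = 0, so no net redox change at C3.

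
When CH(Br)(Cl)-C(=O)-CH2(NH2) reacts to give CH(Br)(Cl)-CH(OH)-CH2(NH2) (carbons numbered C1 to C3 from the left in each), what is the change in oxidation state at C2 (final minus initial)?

-2

Before: C2 has 2 bonds to C, 2 bonds to O → oxidation state +2.
After: C2 has 2 bonds to C, 1 bond to H, 1 bond to O → oxidation state 0.
Δ = 0 − (+2) = -2, so this is a reduction at C2.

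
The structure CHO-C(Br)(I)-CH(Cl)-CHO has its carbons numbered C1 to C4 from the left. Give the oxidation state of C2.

+2

C2 has one bond to C (0), one bond to C (0), one bond to Br (+1), one bond to I (+1).
Oxidation state = 0 + 0 + 1 + 1 = +2.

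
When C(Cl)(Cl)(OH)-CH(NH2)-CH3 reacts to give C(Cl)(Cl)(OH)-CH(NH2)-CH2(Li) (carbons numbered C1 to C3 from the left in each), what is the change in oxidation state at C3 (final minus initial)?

0

Before: C3 has 1 bond to C, 3 bonds to H → oxidation state -3.
After: C3 has 1 bond to C, 2 bonds to H, 1 bond to Li → oxidation state -3.
Δ = -3 − (-3) = 0, so no net redox change at C3.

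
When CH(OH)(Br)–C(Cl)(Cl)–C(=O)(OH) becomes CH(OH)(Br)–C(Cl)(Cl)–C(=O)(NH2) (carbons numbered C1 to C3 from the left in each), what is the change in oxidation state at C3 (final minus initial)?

0

Before: C3 has 1 bond to C, 3 bonds to O → oxidation state +3.
After: C3 has 1 bond to C, 2 bonds to O, 1 bond to N → oxidation state +3.
Δ = +3 − (+3) = 0, so no net redox change at C3.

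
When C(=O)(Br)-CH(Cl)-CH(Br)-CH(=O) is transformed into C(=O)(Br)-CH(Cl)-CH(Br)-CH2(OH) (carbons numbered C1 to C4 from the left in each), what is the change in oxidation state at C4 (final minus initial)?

Before: C4 has 1 bond to C, 1 bond to H, 2 bonds to O → oxidation state +1.
After: C4 has 1 bond to C, 2 bonds to H, 1 bond to O → oxidation state -1.
Δ = -1 − (+1) = -2, so this is a reduction at C4.

-2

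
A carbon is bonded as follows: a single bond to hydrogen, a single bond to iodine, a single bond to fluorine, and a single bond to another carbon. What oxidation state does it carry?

+1

Each bond to a more electronegative atom (O, N, halogen) counts +1, each bond to a less electronegative atom (H, metal, B, Si) counts −1, and each C–C bond counts 0.
The carbon has one bond to C (0), one bond to H (-1), one bond to I (+1), one bond to F (+1).
Oxidation state = 0 − 1 + 1 + 1 = +1.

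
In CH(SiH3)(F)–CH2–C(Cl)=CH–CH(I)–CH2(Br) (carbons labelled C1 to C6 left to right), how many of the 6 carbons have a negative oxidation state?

4

Tallying each carbon's bonds:
C1: 1C, 1H, 1F, 1Si → 0 − 1 + 1 − 1 = -1
C2: 2C, 2H → 0 − 2 = -2
C3: 3C, 1Cl → 0 + 1 = +1
C4: 3C, 1H → 0 − 1 = -1
C5: 2C, 1H, 1I → 0 − 1 + 1 = 0
C6: 1C, 2H, 1Br → 0 − 2 + 1 = -1
4 carbons (C1, C2, C4, C6) meet the condition.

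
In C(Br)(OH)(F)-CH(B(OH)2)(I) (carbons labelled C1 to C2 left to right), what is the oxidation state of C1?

C1 has one bond to C (0), one bond to Br (+1), one bond to O (+1), one bond to F (+1).
Oxidation state = 0 + 1 + 1 + 1 = +3.

+3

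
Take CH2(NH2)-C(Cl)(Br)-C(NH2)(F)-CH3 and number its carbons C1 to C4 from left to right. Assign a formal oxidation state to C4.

C4 has one bond to C (0), one bond to H (-1), one bond to H (-1), one bond to H (-1).
Oxidation state = 0 − 1 − 1 − 1 = -3.

-3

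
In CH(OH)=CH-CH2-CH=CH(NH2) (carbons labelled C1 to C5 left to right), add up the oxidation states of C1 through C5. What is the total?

-4

Each bond to a more electronegative atom (O, N, halogen) counts +1, each bond to a less electronegative atom (H, metal, B, Si) counts −1, and each C–C bond counts 0. Tallying each carbon:
C1: 2C, 1H, 1O → 0 − 1 + 1 = 0
C2: 3C, 1H → 0 − 1 = -1
C3: 2C, 2H → 0 − 2 = -2
C4: 3C, 1H → 0 − 1 = -1
C5: 2C, 1H, 1N → 0 − 1 + 1 = 0
Sum = 0 − 1 − 2 − 1 + 0 = -4.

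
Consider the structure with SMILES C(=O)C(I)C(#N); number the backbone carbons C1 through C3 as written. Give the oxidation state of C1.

+1

Count +1 for every bond to an atom more electronegative than carbon and −1 for every bond to one less electronegative; C–C bonds are 0.
C1 has one bond to C (0), one bond to H (-1), a double bond to O (2×+1 = +2).
Oxidation state = 0 − 1 + 2 = +1.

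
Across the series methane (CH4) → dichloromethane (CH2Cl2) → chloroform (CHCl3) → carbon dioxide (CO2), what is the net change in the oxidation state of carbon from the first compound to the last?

Carbon oxidation states along the series — methane: -4, dichloromethane: 0, chloroform: +2, carbon dioxide: +4.
Net change = +4 − (-4) = +8.

+8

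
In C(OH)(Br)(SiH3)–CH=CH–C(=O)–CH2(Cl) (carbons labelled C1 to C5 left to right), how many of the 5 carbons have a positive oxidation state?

2

Tallying each carbon's bonds:
C1: 1C, 1O, 1Br, 1Si → 0 + 1 + 1 − 1 = +1
C2: 3C, 1H → 0 − 1 = -1
C3: 3C, 1H → 0 − 1 = -1
C4: 2C, 2O → 0 + 2 = +2
C5: 1C, 2H, 1Cl → 0 − 2 + 1 = -1
2 carbons (C1, C4) meet the condition.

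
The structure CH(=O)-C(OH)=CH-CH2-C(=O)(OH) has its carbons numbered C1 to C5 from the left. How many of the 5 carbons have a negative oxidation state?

2

Tallying each carbon's bonds:
C1: 1C, 1H, 2O → 0 − 1 + 2 = +1
C2: 3C, 1O → 0 + 1 = +1
C3: 3C, 1H → 0 − 1 = -1
C4: 2C, 2H → 0 − 2 = -2
C5: 1C, 3O → 0 + 3 = +3
2 carbons (C3, C4) meet the condition.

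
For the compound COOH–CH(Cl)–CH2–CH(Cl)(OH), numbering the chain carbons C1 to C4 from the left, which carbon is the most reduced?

Count +1 for every bond to an atom more electronegative than carbon and −1 for every bond to one less electronegative; C–C bonds are 0. Tallying each carbon:
C1: 1C, 3O → 0 + 3 = +3
C2: 2C, 1H, 1Cl → 0 − 1 + 1 = 0
C3: 2C, 2H → 0 − 2 = -2
C4: 1C, 1H, 1O, 1Cl → 0 − 1 + 1 + 1 = +1
The most reduced carbon is C3 at -2.

C3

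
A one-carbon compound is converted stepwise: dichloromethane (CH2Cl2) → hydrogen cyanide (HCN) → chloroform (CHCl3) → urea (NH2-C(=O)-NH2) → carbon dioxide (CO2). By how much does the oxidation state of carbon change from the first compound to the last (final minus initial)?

+4

Carbon oxidation states along the series — dichloromethane: 0, hydrogen cyanide: +2, chloroform: +2, urea: +4, carbon dioxide: +4.
Net change = +4 − (0) = +4.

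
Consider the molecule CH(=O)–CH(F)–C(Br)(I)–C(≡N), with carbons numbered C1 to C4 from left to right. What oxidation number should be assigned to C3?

C3 has one bond to C (0), one bond to C (0), one bond to Br (+1), one bond to I (+1).
Oxidation state = 0 + 0 + 1 + 1 = +2.

+2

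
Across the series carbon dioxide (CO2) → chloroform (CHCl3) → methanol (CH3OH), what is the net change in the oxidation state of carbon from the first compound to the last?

Carbon oxidation states along the series — carbon dioxide: +4, chloroform: +2, methanol: -2.
Net change = -2 − (+4) = -6.

-6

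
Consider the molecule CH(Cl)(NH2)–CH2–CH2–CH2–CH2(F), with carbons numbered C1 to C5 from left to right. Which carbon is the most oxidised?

Count +1 for every bond to an atom more electronegative than carbon and −1 for every bond to one less electronegative; C–C bonds are 0. Tallying each carbon:
C1: 1C, 1H, 1N, 1Cl → 0 − 1 + 1 + 1 = +1
C2: 2C, 2H → 0 − 2 = -2
C3: 2C, 2H → 0 − 2 = -2
C4: 2C, 2H → 0 − 2 = -2
C5: 1C, 2H, 1F → 0 − 2 + 1 = -1
The most oxidised carbon is C1 at +1.

C1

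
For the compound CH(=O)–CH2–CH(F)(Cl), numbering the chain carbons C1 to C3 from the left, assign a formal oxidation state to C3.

+1

Bonds to more-electronegative neighbours contribute +1 each, bonds to H or metals contribute −1 each, and C–C bonds contribute 0.
C3 has one bond to C (0), one bond to F (+1), one bond to H (-1), one bond to Cl (+1).
Oxidation state = 0 + 1 − 1 + 1 = +1.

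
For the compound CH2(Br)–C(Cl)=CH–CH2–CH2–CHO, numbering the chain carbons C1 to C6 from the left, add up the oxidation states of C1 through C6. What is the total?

-4

Tallying each carbon's bonds:
C1: 1C, 2H, 1Br → 0 − 2 + 1 = -1
C2: 3C, 1Cl → 0 + 1 = +1
C3: 3C, 1H → 0 − 1 = -1
C4: 2C, 2H → 0 − 2 = -2
C5: 2C, 2H → 0 − 2 = -2
C6: 1C, 1H, 2O → 0 − 1 + 2 = +1
Sum = -1 + 1 − 1 − 2 − 2 + 1 = -4.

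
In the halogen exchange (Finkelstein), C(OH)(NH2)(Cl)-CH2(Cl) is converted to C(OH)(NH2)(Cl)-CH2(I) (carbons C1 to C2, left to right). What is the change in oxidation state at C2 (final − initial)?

0

Before: C2 has 1 bond to C, 2 bonds to H, 1 bond to Cl → oxidation state -1.
After: C2 has 1 bond to C, 2 bonds to H, 1 bond to I → oxidation state -1.
Δ = -1 − (-1) = 0, so no net redox change at C2.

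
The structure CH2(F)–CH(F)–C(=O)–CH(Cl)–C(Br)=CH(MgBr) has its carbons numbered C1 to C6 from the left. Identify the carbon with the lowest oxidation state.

C6

Bonds to more-electronegative neighbours contribute +1 each, bonds to H or metals contribute −1 each, and C–C bonds contribute 0. Tallying each carbon:
C1: 1C, 2H, 1F → 0 − 2 + 1 = -1
C2: 2C, 1H, 1F → 0 − 1 + 1 = 0
C3: 2C, 2O → 0 + 2 = +2
C4: 2C, 1H, 1Cl → 0 − 1 + 1 = 0
C5: 3C, 1Br → 0 + 1 = +1
C6: 2C, 1H, 1Mg → 0 − 1 − 1 = -2
The most reduced carbon is C6 at -2.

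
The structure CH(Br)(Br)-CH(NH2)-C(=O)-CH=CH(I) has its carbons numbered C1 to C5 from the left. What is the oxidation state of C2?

0

Count +1 for every bond to an atom more electronegative than carbon and −1 for every bond to one less electronegative; C–C bonds are 0.
C2 has one bond to C (0), one bond to C (0), one bond to H (-1), one bond to N (+1).
Oxidation state = 0 + 0 − 1 + 1 = 0.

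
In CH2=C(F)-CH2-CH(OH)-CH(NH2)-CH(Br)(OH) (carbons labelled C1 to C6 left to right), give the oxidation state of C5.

Bonds to more-electronegative neighbours contribute +1 each, bonds to H or metals contribute −1 each, and C–C bonds contribute 0.
C5 has one bond to C (0), one bond to C (0), one bond to H (-1), one bond to N (+1).
Oxidation state = 0 + 0 − 1 + 1 = 0.

0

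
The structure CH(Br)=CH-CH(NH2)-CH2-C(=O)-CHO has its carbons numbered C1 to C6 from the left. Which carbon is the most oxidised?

Each bond to a more electronegative atom (O, N, halogen) counts +1, each bond to a less electronegative atom (H, metal, B, Si) counts −1, and each C–C bond counts 0. Tallying each carbon:
C1: 2C, 1H, 1Br → 0 − 1 + 1 = 0
C2: 3C, 1H → 0 − 1 = -1
C3: 2C, 1H, 1N → 0 − 1 + 1 = 0
C4: 2C, 2H → 0 − 2 = -2
C5: 2C, 2O → 0 + 2 = +2
C6: 1C, 1H, 2O → 0 − 1 + 2 = +1
The most oxidised carbon is C5 at +2.

C5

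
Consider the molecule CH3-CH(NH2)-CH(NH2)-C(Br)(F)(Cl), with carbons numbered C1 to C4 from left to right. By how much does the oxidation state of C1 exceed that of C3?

-3

C1: 1C, 3H → 0 − 3 = -3
C3: 2C, 1H, 1N → 0 − 1 + 1 = 0
Difference: -3 − (0) = -3.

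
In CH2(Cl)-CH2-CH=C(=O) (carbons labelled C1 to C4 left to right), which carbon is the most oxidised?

C4

Each bond to a more electronegative atom (O, N, halogen) counts +1, each bond to a less electronegative atom (H, metal, B, Si) counts −1, and each C–C bond counts 0. Tallying each carbon:
C1: 1C, 2H, 1Cl → 0 − 2 + 1 = -1
C2: 2C, 2H → 0 − 2 = -2
C3: 3C, 1H → 0 − 1 = -1
C4: 2C, 2O → 0 + 2 = +2
The most oxidised carbon is C4 at +2.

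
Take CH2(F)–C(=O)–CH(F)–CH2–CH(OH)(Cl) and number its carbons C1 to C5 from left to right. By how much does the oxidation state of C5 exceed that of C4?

+3

C5: 1C, 1H, 1O, 1Cl → 0 − 1 + 1 + 1 = +1
C4: 2C, 2H → 0 − 2 = -2
Difference: +1 − (-2) = +3.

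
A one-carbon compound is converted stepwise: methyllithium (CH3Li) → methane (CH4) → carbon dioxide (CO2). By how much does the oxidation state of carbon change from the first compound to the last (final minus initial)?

Carbon oxidation states along the series — methyllithium: -4, methane: -4, carbon dioxide: +4.
Net change = +4 − (-4) = +8.

+8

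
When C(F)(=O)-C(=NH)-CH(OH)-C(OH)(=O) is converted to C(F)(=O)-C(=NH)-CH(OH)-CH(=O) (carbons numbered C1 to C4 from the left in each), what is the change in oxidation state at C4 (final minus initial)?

Before: C4 has 1 bond to C, 3 bonds to O → oxidation state +3.
After: C4 has 1 bond to C, 1 bond to H, 2 bonds to O → oxidation state +1.
Δ = +1 − (+3) = -2, so this is a reduction at C4.

-2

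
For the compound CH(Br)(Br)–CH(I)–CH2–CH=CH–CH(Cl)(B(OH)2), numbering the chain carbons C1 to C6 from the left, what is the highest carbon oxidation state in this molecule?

+1

Bonds to more-electronegative neighbours contribute +1 each, bonds to H or metals contribute −1 each, and C–C bonds contribute 0. Tallying each carbon:
C1: 1C, 1H, 2Br → 0 − 1 + 2 = +1
C2: 2C, 1H, 1I → 0 − 1 + 1 = 0
C3: 2C, 2H → 0 − 2 = -2
C4: 3C, 1H → 0 − 1 = -1
C5: 3C, 1H → 0 − 1 = -1
C6: 1C, 1H, 1Cl, 1B → 0 − 1 + 1 − 1 = -1
The highest value is +1.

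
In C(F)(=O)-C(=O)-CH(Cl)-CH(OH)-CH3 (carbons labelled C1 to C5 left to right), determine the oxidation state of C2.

Assign +1 per bond to O/N/halogen, −1 per bond to H or an electropositive element, and 0 per bond to carbon.
C2 has one bond to C (0), one bond to C (0), a double bond to O (2×+1 = +2).
Oxidation state = 0 + 0 + 2 = +2.

+2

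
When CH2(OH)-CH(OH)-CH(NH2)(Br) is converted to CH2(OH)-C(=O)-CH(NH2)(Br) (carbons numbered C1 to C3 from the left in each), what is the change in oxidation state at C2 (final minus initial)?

Before: C2 has 2 bonds to C, 1 bond to H, 1 bond to O → oxidation state 0.
After: C2 has 2 bonds to C, 2 bonds to O → oxidation state +2.
Δ = +2 − (0) = +2, so this is an oxidation at C2.

+2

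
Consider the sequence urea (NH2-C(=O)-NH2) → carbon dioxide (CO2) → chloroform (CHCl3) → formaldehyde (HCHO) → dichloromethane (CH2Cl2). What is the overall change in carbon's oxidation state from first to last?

-4

Carbon oxidation states along the series — urea: +4, carbon dioxide: +4, chloroform: +2, formaldehyde: 0, dichloromethane: 0.
Net change = 0 − (+4) = -4.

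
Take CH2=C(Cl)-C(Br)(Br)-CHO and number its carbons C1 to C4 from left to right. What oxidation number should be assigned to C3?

Each bond to a more electronegative atom (O, N, halogen) counts +1, each bond to a less electronegative atom (H, metal, B, Si) counts −1, and each C–C bond counts 0.
C3 has one bond to C (0), one bond to C (0), one bond to Br (+1), one bond to Br (+1).
Oxidation state = 0 + 0 + 1 + 1 = +2.

+2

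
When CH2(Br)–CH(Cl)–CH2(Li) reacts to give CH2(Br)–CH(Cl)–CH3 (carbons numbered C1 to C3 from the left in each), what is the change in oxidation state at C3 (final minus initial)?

0

Before: C3 has 1 bond to C, 2 bonds to H, 1 bond to Li → oxidation state -3.
After: C3 has 1 bond to C, 3 bonds to H → oxidation state -3.
Δ = -3 − (-3) = 0, so no net redox change at C3.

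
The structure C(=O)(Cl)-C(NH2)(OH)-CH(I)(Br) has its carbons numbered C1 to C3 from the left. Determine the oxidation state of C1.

+3

Assign +1 per bond to O/N/halogen, −1 per bond to H or an electropositive element, and 0 per bond to carbon.
C1 has one bond to C (0), a double bond to O (2×+1 = +2), one bond to Cl (+1).
Oxidation state = 0 + 2 + 1 = +3.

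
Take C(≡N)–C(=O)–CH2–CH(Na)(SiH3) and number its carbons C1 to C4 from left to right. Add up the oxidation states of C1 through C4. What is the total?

0

Tallying each carbon's bonds:
C1: 1C, 3N → 0 + 3 = +3
C2: 2C, 2O → 0 + 2 = +2
C3: 2C, 2H → 0 − 2 = -2
C4: 1C, 1H, 1Na, 1Si → 0 − 1 − 1 − 1 = -3
Sum = +3 + 2 − 2 − 3 = 0.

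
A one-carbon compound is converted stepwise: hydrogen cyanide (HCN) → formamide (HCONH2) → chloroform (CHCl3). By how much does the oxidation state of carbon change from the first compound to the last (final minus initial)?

0

Carbon oxidation states along the series — hydrogen cyanide: +2, formamide: +2, chloroform: +2.
Net change = +2 − (+2) = 0.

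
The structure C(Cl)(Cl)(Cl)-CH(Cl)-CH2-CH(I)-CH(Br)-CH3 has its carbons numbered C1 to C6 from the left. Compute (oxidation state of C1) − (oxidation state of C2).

+3

C1: 1C, 3Cl → 0 + 3 = +3
C2: 2C, 1H, 1Cl → 0 − 1 + 1 = 0
Difference: +3 − (0) = +3.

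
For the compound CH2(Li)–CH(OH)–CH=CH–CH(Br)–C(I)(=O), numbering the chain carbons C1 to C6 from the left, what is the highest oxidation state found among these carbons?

+3

Each bond to a more electronegative atom (O, N, halogen) counts +1, each bond to a less electronegative atom (H, metal, B, Si) counts −1, and each C–C bond counts 0. Tallying each carbon:
C1: 1C, 2H, 1Li → 0 − 2 − 1 = -3
C2: 2C, 1H, 1O → 0 − 1 + 1 = 0
C3: 3C, 1H → 0 − 1 = -1
C4: 3C, 1H → 0 − 1 = -1
C5: 2C, 1H, 1Br → 0 − 1 + 1 = 0
C6: 1C, 2O, 1I → 0 + 2 + 1 = +3
The highest value is +3.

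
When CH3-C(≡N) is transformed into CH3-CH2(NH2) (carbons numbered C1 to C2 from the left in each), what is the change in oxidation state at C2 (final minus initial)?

Before: C2 has 1 bond to C, 3 bonds to N → oxidation state +3.
After: C2 has 1 bond to C, 2 bonds to H, 1 bond to N → oxidation state -1.
Δ = -1 − (+3) = -4, so this is a reduction at C2.

-4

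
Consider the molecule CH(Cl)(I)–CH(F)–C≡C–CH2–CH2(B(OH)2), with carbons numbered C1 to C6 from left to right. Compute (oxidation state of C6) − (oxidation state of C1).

-4

C6: 1C, 2H, 1B → 0 − 2 − 1 = -3
C1: 1C, 1H, 1Cl, 1I → 0 − 1 + 1 + 1 = +1
Difference: -3 − (+1) = -4.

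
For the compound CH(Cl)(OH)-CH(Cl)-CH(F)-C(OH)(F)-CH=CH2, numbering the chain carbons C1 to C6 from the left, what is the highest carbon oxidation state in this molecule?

Tallying each carbon's bonds:
C1: 1C, 1H, 1O, 1Cl → 0 − 1 + 1 + 1 = +1
C2: 2C, 1H, 1Cl → 0 − 1 + 1 = 0
C3: 2C, 1H, 1F → 0 − 1 + 1 = 0
C4: 2C, 1O, 1F → 0 + 1 + 1 = +2
C5: 3C, 1H → 0 − 1 = -1
C6: 2C, 2H → 0 − 2 = -2
The highest value is +2.

+2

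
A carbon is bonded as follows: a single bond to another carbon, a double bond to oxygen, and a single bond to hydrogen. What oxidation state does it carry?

Assign +1 per bond to O/N/halogen, −1 per bond to H or an electropositive element, and 0 per bond to carbon.
The carbon has one bond to C (0), one bond to H (-1), a double bond to O (2×+1 = +2).
Oxidation state = 0 − 1 + 2 = +1.

+1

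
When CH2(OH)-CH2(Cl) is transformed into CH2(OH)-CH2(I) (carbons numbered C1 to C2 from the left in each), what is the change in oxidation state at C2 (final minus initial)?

0

Before: C2 has 1 bond to C, 2 bonds to H, 1 bond to Cl → oxidation state -1.
After: C2 has 1 bond to C, 2 bonds to H, 1 bond to I → oxidation state -1.
Δ = -1 − (-1) = 0, so no net redox change at C2.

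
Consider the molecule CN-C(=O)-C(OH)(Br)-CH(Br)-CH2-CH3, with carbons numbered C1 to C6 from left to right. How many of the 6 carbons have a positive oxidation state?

3

Tallying each carbon's bonds:
C1: 1C, 3N → 0 + 3 = +3
C2: 2C, 2O → 0 + 2 = +2
C3: 2C, 1O, 1Br → 0 + 1 + 1 = +2
C4: 2C, 1H, 1Br → 0 − 1 + 1 = 0
C5: 2C, 2H → 0 − 2 = -2
C6: 1C, 3H → 0 − 3 = -3
3 carbons (C1, C2, C3) meet the condition.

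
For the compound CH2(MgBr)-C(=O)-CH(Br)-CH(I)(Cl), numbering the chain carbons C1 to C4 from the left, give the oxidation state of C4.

C4 has one bond to C (0), one bond to I (+1), one bond to H (-1), one bond to Cl (+1).
Oxidation state = 0 + 1 − 1 + 1 = +1.

+1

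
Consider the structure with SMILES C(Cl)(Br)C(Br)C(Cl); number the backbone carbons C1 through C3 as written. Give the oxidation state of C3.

-1

Each bond to a more electronegative atom (O, N, halogen) counts +1, each bond to a less electronegative atom (H, metal, B, Si) counts −1, and each C–C bond counts 0.
C3 has one bond to C (0), one bond to H (-1), one bond to H (-1), one bond to Cl (+1).
Oxidation state = 0 − 1 − 1 + 1 = -1.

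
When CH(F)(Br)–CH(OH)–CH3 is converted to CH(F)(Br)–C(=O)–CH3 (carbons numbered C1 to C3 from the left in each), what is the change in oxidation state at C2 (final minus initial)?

+2

Before: C2 has 2 bonds to C, 1 bond to H, 1 bond to O → oxidation state 0.
After: C2 has 2 bonds to C, 2 bonds to O → oxidation state +2.
Δ = +2 − (0) = +2, so this is an oxidation at C2.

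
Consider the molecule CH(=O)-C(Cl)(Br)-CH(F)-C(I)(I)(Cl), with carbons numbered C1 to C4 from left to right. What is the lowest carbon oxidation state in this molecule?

Count +1 for every bond to an atom more electronegative than carbon and −1 for every bond to one less electronegative; C–C bonds are 0. Tallying each carbon:
C1: 1C, 1H, 2O → 0 − 1 + 2 = +1
C2: 2C, 1Cl, 1Br → 0 + 1 + 1 = +2
C3: 2C, 1H, 1F → 0 − 1 + 1 = 0
C4: 1C, 1Cl, 2I → 0 + 1 + 2 = +3
The lowest value is 0.

0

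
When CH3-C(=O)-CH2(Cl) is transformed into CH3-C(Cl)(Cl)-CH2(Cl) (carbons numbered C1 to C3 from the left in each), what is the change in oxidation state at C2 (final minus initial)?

0

Before: C2 has 2 bonds to C, 2 bonds to O → oxidation state +2.
After: C2 has 2 bonds to C, 2 bonds to Cl → oxidation state +2.
Δ = +2 − (+2) = 0, so no net redox change at C2.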